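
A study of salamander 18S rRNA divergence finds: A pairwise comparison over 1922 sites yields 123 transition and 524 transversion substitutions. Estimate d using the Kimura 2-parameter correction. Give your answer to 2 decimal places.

P = 123/1922 ≈ 0.063996 and Q = 524/1922 ≈ 0.272633.
Under the Kimura two-parameter model, d = −½ ln(1 − 2P − Q) − ¼ ln(1 − 2Q).
1 − 2P − Q = 0.599375, giving −½ ln(0.599375) = 0.255934.
1 − 2Q = 0.454734, giving −¼ ln(0.454734) = 0.197011.
d = 0.255934 + 0.197011 = 0.452945.

0.45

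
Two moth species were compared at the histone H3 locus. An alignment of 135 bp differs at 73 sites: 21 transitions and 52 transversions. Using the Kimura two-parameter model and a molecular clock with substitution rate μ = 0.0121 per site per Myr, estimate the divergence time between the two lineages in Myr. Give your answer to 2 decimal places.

39.82

P = 21/135 ≈ 0.155556 and Q = 52/135 ≈ 0.385185.
Under the Kimura two-parameter model, d = −½ ln(1 − 2P − Q) − ¼ ln(1 − 2Q).
1 − 2P − Q = 0.303703, giving −½ ln(0.303703) = 0.595853.
1 − 2Q = 0.22963, giving −¼ ln(0.22963) = 0.367821.
d = 0.595853 + 0.367821 = 0.963674.
Under a molecular clock d = 2μt, so t = d/(2μ) = 0.963674 / (2 × 0.0121) = 39.82 Myr.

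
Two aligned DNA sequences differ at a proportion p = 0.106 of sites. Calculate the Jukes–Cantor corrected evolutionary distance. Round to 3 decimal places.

d = −(3/4) ln(1 − 4p/3) = −0.75 ln(1 − 0.141333) = −0.75 ln(0.858667)
  = −0.75 × (-0.152374) = 0.114281 substitutions/site.

0.114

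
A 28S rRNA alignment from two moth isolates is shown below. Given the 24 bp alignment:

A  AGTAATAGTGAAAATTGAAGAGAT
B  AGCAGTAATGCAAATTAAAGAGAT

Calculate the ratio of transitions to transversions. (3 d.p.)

4.000

Transitions are A↔G and C↔T; transversions are all other mismatches.
Transitions: 4. Transversions: 1.
R = 4/1 = 4.000.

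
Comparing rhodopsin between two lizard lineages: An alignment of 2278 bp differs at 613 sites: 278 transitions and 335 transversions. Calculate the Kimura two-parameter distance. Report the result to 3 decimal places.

0.335

P = 278/2278 ≈ 0.122037 and Q = 335/2278 ≈ 0.147059.
Under the Kimura two-parameter model, d = −½ ln(1 − 2P − Q) − ¼ ln(1 − 2Q).
1 − 2P − Q = 0.608867, giving −½ ln(0.608867) = 0.248078.
1 − 2Q = 0.705882, giving −¼ ln(0.705882) = 0.087077.
d = 0.248078 + 0.087077 = 0.335155.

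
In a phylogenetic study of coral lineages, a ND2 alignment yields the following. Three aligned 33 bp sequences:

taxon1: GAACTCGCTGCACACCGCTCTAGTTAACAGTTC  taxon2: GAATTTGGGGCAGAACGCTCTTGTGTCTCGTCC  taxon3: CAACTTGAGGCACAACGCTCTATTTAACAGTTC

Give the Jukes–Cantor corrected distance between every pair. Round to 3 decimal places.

d(taxon1,taxon2) = 0.559, d(taxon1,taxon3) = 0.208, d(taxon2,taxon3) = 0.497

taxon1–taxon2: 13/33 sites differ → p ≈ 0.393939, d = −0.75 ln(1 − 0.525252) = 0.558728 ≈ 0.559.
taxon1–taxon3: 6/33 sites differ → p ≈ 0.181818, d = −0.75 ln(1 − 0.242424) = 0.208224 ≈ 0.208.
taxon2–taxon3: 12/33 sites differ → p ≈ 0.363636, d = −0.75 ln(1 − 0.484848) = 0.497470 ≈ 0.497.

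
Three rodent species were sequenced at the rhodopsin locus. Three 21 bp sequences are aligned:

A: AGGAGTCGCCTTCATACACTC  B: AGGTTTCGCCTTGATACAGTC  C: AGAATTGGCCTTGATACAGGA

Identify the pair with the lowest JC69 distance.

A and B

A–B: 4/21 differ, p = 0.190, d = 0.220.
A–C: 7/21 differ, p = 0.333, d = 0.441.
B–C: 5/21 differ, p = 0.238, d = 0.286.
The smallest distance is between A and B.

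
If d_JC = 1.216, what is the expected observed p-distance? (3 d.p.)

p = (3/4)(1 − e^(−4d/3)) = 0.75 × (1 − e^(-1.621333)) = 0.75 × (1 − 0.197635) = 0.601774.

0.602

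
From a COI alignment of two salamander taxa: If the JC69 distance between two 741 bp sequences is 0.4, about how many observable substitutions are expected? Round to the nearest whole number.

Invert JC69: p = (3/4)(1 − e^(−4d/3)) = 0.75 × (1 − e^(-0.533333)) = 0.75 × (1 − 0.586646) = 0.310016.
Expected differing sites = pL ≈ 0.310016 × 741 = 229.721856 ≈ 230.

230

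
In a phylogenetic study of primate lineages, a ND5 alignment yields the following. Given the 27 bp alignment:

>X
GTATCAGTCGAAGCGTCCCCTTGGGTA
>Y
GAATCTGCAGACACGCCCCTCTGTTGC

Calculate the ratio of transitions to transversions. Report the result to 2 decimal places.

Transitions are A↔G and C↔T; transversions are all other mismatches.
Transitions: 5. Transversions: 8.
R = 5/8 = 0.625 ≈ 0.63 (to 2 d.p.).

0.63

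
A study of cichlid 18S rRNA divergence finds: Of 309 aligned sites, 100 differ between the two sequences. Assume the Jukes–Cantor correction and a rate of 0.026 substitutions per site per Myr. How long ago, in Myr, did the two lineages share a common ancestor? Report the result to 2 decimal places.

8.15

p = 100/309 ≈ 0.323625.
d = −(3/4) ln(1 − 4p/3) = −0.75 ln(1 − 0.4315) = −0.75 ln(0.5685)
  = −0.75 × (-0.564754) = 0.423566 substitutions/site.
Under a molecular clock d = 2μt, so t = d/(2μ) = 0.423566 / (2 × 0.026) = 8.15 Myr.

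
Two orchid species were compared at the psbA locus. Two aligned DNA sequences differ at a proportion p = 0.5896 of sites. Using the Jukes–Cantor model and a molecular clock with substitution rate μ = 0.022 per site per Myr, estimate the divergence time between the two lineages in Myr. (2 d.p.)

26.29

d = −(3/4) ln(1 − 4p/3) = −0.75 ln(1 − 0.786133) = −0.75 ln(0.213867)
  = −0.75 × (-1.542401) = 1.156801 substitutions/site.
Under a molecular clock d = 2μt, so t = d/(2μ) = 1.156801 / (2 × 0.022) = 26.29 Myr.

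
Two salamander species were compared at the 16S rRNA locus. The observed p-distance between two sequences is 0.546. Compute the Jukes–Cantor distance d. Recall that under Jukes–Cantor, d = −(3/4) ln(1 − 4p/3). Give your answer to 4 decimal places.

0.9765

d = −(3/4) ln(1 − 4p/3) = −0.75 ln(1 − 0.728) = −0.75 ln(0.272)
  = −0.75 × (-1.301953) = 0.976465 substitutions/site.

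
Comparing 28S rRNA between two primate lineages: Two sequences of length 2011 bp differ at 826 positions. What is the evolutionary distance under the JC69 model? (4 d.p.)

p = 826/2011 ≈ 0.410741.
d = −(3/4) ln(1 − 4p/3) = −0.75 ln(1 − 0.547655) = −0.75 ln(0.452345)
  = −0.75 × (-0.793310) = 0.594983 substitutions/site.

0.5950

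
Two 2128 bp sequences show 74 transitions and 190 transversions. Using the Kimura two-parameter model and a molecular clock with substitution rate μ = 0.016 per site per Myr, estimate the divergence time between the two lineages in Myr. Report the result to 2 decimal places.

4.24

P = 74/2128 ≈ 0.034774 and Q = 190/2128 ≈ 0.089286.
Under the Kimura two-parameter model, d = −½ ln(1 − 2P − Q) − ¼ ln(1 − 2Q).
1 − 2P − Q = 0.841166, giving −½ ln(0.841166) = 0.086483.
1 − 2Q = 0.821428, giving −¼ ln(0.821428) = 0.049178.
d = 0.086483 + 0.049178 = 0.135661.
Under a molecular clock d = 2μt, so t = d/(2μ) = 0.135661 / (2 × 0.016) = 4.24 Myr.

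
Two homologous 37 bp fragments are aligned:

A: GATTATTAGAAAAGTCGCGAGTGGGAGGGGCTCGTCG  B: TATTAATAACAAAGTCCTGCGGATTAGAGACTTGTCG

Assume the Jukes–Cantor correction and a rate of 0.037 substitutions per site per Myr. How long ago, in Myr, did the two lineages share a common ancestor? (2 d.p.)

The sequences differ at 14 of 37 sites, so p = 14/37 ≈ 0.378378.
d = −(3/4) ln(1 − 4p/3) = −0.75 ln(1 − 0.504504) = −0.75 ln(0.495496)
  = −0.75 × (-0.702196) = 0.526647 substitutions/site.
Under a molecular clock d = 2μt, so t = d/(2μ) = 0.526647 / (2 × 0.037) = 7.12 Myr.

7.12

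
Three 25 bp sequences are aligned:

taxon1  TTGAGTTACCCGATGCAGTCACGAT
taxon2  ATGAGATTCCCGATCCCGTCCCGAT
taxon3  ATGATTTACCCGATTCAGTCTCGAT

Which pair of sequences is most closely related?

taxon1–taxon2: 6/25 differ, p = 0.240, d = 0.289.
taxon1–taxon3: 4/25 differ, p = 0.160, d = 0.180.
taxon2–taxon3: 6/25 differ, p = 0.240, d = 0.289.
The smallest distance is between taxon1 and taxon3.

taxon1 and taxon3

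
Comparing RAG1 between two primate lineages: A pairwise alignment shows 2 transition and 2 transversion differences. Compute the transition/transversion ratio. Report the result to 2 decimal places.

R = 2/2 = 1.00.

1.00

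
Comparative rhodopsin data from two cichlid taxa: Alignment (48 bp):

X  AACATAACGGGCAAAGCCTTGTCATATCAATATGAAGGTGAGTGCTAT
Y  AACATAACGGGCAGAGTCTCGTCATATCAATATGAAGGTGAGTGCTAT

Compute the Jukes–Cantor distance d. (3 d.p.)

The sequences differ at 3 of 48 sites (14, 17, 20), so p = 3/48 = 0.0625.
d = −(3/4) ln(1 − 4p/3) = −0.75 ln(1 − 0.083333) = −0.75 ln(0.916667)
  = −0.75 × (-0.087011) = 0.065258 substitutions/site.

0.065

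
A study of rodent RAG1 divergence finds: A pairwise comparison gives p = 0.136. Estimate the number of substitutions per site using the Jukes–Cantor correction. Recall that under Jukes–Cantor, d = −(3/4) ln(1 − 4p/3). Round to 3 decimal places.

d = −(3/4) ln(1 − 4p/3) = −0.75 ln(1 − 0.181333) = −0.75 ln(0.818667)
  = −0.75 × (-0.200078) = 0.150059 substitutions/site.

0.150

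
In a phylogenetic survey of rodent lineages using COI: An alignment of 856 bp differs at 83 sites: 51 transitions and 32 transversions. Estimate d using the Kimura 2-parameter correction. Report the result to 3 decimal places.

0.105

P = 51/856 ≈ 0.059579 and Q = 32/856 ≈ 0.037383.
Under the Kimura two-parameter model, d = −½ ln(1 − 2P − Q) − ¼ ln(1 − 2Q).
1 − 2P − Q = 0.843459, giving −½ ln(0.843459) = 0.085122.
1 − 2Q = 0.925234, giving −¼ ln(0.925234) = 0.019427.
d = 0.085122 + 0.019427 = 0.104549.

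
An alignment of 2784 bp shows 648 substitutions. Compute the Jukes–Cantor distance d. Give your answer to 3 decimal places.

0.279

p = 648/2784 ≈ 0.232759.
d = −(3/4) ln(1 − 4p/3) = −0.75 ln(1 − 0.310345) = −0.75 ln(0.689655)
  = −0.75 × (-0.371564) = 0.278673 substitutions/site.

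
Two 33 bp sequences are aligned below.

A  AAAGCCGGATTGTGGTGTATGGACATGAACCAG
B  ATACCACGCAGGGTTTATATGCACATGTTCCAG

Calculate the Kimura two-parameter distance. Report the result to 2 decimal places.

Of 33 sites, 1 differences are transitions and 13 are transversions, so P = 1/33 ≈ 0.030303 and Q = 13/33 ≈ 0.393939.
Under the Kimura two-parameter model, d = −½ ln(1 − 2P − Q) − ¼ ln(1 − 2Q).
1 − 2P − Q = 0.545455, giving −½ ln(0.545455) = 0.303067.
1 − 2Q = 0.212122, giving −¼ ln(0.212122) = 0.387648.
d = 0.303067 + 0.387648 = 0.690715.

0.69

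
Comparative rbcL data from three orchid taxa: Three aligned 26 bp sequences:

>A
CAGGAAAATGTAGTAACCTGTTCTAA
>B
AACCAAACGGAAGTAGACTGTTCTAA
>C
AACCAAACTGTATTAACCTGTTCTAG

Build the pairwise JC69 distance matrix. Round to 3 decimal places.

A–B: 8/26 sites differ → p ≈ 0.307692, d = −0.75 ln(1 − 0.410256) = 0.396050 ≈ 0.396.
A–C: 6/26 sites differ → p ≈ 0.230769, d = −0.75 ln(1 − 0.307692) = 0.275793 ≈ 0.276.
B–C: 6/26 sites differ → p ≈ 0.230769, d = −0.75 ln(1 − 0.307692) = 0.275793 ≈ 0.276.

d(A,B) = 0.396, d(A,C) = 0.276, d(B,C) = 0.276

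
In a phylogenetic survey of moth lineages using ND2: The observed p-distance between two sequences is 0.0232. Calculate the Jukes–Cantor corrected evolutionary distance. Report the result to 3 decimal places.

d = −(3/4) ln(1 − 4p/3) = −0.75 ln(1 − 0.030933) = −0.75 ln(0.969067)
  = −0.75 × (-0.031422) = 0.023567 substitutions/site.

0.024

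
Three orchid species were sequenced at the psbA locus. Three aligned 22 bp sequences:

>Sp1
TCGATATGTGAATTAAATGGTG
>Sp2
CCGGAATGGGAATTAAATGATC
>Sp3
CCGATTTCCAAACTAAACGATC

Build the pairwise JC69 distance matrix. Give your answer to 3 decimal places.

Sp1–Sp2: 6/22 sites differ → p ≈ 0.272727, d = −0.75 ln(1 − 0.363636) = 0.338988 ≈ 0.339.
Sp1–Sp3: 9/22 sites differ → p ≈ 0.409091, d = −0.75 ln(1 − 0.545455) = 0.591344 ≈ 0.591.
Sp2–Sp3: 8/22 sites differ → p ≈ 0.363636, d = −0.75 ln(1 − 0.484848) = 0.497470 ≈ 0.497.

d(Sp1,Sp2) = 0.339, d(Sp1,Sp3) = 0.591, d(Sp2,Sp3) = 0.497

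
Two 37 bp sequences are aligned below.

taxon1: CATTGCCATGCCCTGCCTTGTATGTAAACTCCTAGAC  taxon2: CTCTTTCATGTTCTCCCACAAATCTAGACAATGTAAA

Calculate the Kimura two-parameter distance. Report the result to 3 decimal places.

0.991

Of 37 sites, 9 differences are transitions and 11 are transversions, so P = 9/37 ≈ 0.243243 and Q = 11/37 ≈ 0.297297.
Under the Kimura two-parameter model, d = −½ ln(1 − 2P − Q) − ¼ ln(1 − 2Q).
1 − 2P − Q = 0.216217, giving −½ ln(0.216217) = 0.765736.
1 − 2Q = 0.405406, giving −¼ ln(0.405406) = 0.225717.
d = 0.765736 + 0.225717 = 0.991453.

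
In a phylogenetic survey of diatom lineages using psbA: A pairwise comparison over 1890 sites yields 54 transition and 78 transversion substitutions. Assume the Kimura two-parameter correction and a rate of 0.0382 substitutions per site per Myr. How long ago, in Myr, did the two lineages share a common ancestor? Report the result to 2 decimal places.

P = 54/1890 ≈ 0.028571 and Q = 78/1890 ≈ 0.04127.
Under the Kimura two-parameter model, d = −½ ln(1 − 2P − Q) − ¼ ln(1 − 2Q).
1 − 2P − Q = 0.901588, giving −½ ln(0.901588) = 0.051799.
1 − 2Q = 0.91746, giving −¼ ln(0.91746) = 0.021537.
d = 0.051799 + 0.021537 = 0.073336.
Under a molecular clock d = 2μt, so t = d/(2μ) = 0.073336 / (2 × 0.0382) = 0.96 Myr.

0.96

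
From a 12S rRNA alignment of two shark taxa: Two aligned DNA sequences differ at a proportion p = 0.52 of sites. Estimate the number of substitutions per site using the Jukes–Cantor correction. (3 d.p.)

0.886

d = −(3/4) ln(1 − 4p/3) = −0.75 ln(1 − 0.693333) = −0.75 ln(0.306667)
  = −0.75 × (-1.181993) = 0.886495 substitutions/site.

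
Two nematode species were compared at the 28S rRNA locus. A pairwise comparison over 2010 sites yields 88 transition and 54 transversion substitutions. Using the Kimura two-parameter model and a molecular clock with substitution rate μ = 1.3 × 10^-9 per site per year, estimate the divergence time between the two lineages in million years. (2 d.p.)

P = 88/2010 ≈ 0.043781 and Q = 54/2010 ≈ 0.026866.
Under the Kimura two-parameter model, d = −½ ln(1 − 2P − Q) − ¼ ln(1 − 2Q).
1 − 2P − Q = 0.885572, giving −½ ln(0.885572) = 0.060761.
1 − 2Q = 0.946268, giving −¼ ln(0.946268) = 0.013807.
d = 0.060761 + 0.013807 = 0.074568.
Under a molecular clock d = 2μt, so t = d/(2μ) = 0.074568 / (2 × 1.3 × 10^-9) = 28.68 million years.

28.68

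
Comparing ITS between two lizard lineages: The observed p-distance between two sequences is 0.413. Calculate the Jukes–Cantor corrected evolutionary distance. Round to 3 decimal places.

0.600

d = −(3/4) ln(1 − 4p/3) = −0.75 ln(1 − 0.550667) = −0.75 ln(0.449333)
  = −0.75 × (-0.799991) = 0.599993 substitutions/site.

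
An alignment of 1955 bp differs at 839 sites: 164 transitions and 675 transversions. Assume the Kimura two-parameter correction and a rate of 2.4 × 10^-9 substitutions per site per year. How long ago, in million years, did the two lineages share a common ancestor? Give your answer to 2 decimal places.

136.05

P = 164/1955 ≈ 0.083887 and Q = 675/1955 ≈ 0.345269.
Under the Kimura two-parameter model, d = −½ ln(1 − 2P − Q) − ¼ ln(1 − 2Q).
1 − 2P − Q = 0.486957, giving −½ ln(0.486957) = 0.359790.
1 − 2Q = 0.309462, giving −¼ ln(0.309462) = 0.293230.
d = 0.359790 + 0.293230 = 0.653020.
Under a molecular clock d = 2μt, so t = d/(2μ) = 0.653020 / (2 × 2.4 × 10^-9) = 136.05 million years.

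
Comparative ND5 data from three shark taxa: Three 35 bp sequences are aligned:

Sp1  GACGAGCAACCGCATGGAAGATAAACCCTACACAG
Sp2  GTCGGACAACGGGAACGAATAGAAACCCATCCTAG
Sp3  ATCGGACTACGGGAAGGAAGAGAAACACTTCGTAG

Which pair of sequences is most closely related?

Sp2 and Sp3

Sp1–Sp2: 13/35 differ, p = 0.371, d = 0.513.
Sp1–Sp3: 13/35 differ, p = 0.371, d = 0.513.
Sp2–Sp3: 7/35 differ, p = 0.200, d = 0.233.
The smallest distance is between Sp2 and Sp3.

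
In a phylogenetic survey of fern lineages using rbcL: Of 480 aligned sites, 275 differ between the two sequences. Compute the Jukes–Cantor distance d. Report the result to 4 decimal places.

p = 275/480 ≈ 0.572917.
d = −(3/4) ln(1 − 4p/3) = −0.75 ln(1 − 0.763889) = −0.75 ln(0.236111)
  = −0.75 × (-1.443453) = 1.082590 substitutions/site.

1.0826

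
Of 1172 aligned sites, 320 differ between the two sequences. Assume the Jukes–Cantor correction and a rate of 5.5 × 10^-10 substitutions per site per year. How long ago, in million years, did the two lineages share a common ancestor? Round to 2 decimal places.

p = 320/1172 ≈ 0.273038.
d = −(3/4) ln(1 − 4p/3) = −0.75 ln(1 − 0.364051) = −0.75 ln(0.635949)
  = −0.75 × (-0.452637) = 0.339478 substitutions/site.
Under a molecular clock d = 2μt, so t = d/(2μ) = 0.339478 / (2 × 5.5 × 10^-10) = 308.62 million years.

308.62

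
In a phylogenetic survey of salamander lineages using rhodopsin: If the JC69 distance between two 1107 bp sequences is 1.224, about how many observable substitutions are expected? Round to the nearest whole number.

668

Invert JC69: p = (3/4)(1 − e^(−4d/3)) = 0.75 × (1 − e^(-1.632)) = 0.75 × (1 − 0.195538) = 0.603347.
Expected differing sites = pL ≈ 0.603347 × 1107 = 667.905129 ≈ 668.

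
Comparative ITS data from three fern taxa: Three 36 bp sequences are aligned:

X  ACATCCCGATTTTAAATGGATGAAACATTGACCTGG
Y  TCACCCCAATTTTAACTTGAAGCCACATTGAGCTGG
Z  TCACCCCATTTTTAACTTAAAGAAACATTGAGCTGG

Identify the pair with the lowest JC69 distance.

X–Y: 9/36 differ, p = 0.250, d = 0.304.
X–Z: 9/36 differ, p = 0.250, d = 0.304.
Y–Z: 4/36 differ, p = 0.111, d = 0.120.
The smallest distance is between Y and Z.

Y and Z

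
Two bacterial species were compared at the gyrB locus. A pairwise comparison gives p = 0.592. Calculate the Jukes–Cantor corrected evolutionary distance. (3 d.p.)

d = −(3/4) ln(1 − 4p/3) = −0.75 ln(1 − 0.789333) = −0.75 ln(0.210667)
  = −0.75 × (-1.557477) = 1.168108 substitutions/site.

1.168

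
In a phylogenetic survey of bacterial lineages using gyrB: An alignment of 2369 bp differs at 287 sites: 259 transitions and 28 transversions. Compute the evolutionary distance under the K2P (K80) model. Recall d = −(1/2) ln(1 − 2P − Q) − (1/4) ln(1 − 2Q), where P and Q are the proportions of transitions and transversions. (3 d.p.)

P = 259/2369 ≈ 0.109329 and Q = 28/2369 ≈ 0.011819.
Under the Kimura two-parameter model, d = −½ ln(1 − 2P − Q) − ¼ ln(1 − 2Q).
1 − 2P − Q = 0.769523, giving −½ ln(0.769523) = 0.130992.
1 − 2Q = 0.976362, giving −¼ ln(0.976362) = 0.005980.
d = 0.130992 + 0.005980 = 0.136972.

0.137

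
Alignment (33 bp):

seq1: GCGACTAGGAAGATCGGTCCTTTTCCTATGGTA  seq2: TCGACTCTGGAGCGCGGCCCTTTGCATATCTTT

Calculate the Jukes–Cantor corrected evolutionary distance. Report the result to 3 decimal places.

The sequences differ at 12 of 33 sites, so p = 12/33 ≈ 0.363636.
d = −(3/4) ln(1 − 4p/3) = −0.75 ln(1 − 0.484848) = −0.75 ln(0.515152)
  = −0.75 × (-0.663293) = 0.497470 substitutions/site.

0.497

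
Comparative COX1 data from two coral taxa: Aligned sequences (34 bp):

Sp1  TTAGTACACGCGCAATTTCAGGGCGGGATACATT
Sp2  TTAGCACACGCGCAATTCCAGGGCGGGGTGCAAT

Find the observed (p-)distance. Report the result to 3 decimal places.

0.147

The sequences differ at 5 of 34 positions (sites 5, 18, 28, 30, 33).
p = 5/34 = 0.147058… ≈ 0.147 (to 3 d.p.).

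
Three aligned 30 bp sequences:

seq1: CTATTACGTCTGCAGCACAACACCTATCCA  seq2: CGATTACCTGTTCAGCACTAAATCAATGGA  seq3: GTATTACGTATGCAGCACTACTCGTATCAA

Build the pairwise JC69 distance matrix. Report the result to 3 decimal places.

seq1–seq2: 10/30 sites differ → p ≈ 0.333333, d = −0.75 ln(1 − 0.444444) = 0.440839 ≈ 0.441.
seq1–seq3: 6/30 sites differ → p = 0.2, d = −0.75 ln(1 − 0.266667) = 0.232617 ≈ 0.233.
seq2–seq3: 12/30 sites differ → p = 0.4, d = −0.75 ln(1 − 0.533333) = 0.571605 ≈ 0.572.

d(seq1,seq2) = 0.441, d(seq1,seq3) = 0.233, d(seq2,seq3) = 0.572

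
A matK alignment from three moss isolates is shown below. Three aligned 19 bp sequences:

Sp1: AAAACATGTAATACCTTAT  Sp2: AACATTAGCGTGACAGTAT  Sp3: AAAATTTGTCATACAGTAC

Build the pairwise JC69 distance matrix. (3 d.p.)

d(Sp1,Sp2) = 0.907, d(Sp1,Sp3) = 0.410, d(Sp2,Sp3) = 0.507

Sp1–Sp2: 10/19 sites differ → p ≈ 0.526316, d = −0.75 ln(1 − 0.701755) = 0.907380 ≈ 0.907.
Sp1–Sp3: 6/19 sites differ → p ≈ 0.315789, d = −0.75 ln(1 − 0.421052) = 0.409907 ≈ 0.410.
Sp2–Sp3: 7/19 sites differ → p ≈ 0.368421, d = −0.75 ln(1 − 0.491228) = 0.506816 ≈ 0.507.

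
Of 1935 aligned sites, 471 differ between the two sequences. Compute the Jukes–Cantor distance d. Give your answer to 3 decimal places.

p = 471/1935 ≈ 0.243411.
d = −(3/4) ln(1 − 4p/3) = −0.75 ln(1 − 0.324548) = −0.75 ln(0.675452)
  = −0.75 × (-0.392373) = 0.294280 substitutions/site.

0.294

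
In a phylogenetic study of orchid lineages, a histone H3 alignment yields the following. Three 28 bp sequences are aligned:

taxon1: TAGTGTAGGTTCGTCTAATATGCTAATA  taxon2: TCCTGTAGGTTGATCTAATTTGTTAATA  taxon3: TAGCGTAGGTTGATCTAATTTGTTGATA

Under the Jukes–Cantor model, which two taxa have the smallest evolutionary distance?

taxon2 and taxon3

taxon1–taxon2: 6/28 differ, p = 0.214, d = 0.252.
taxon1–taxon3: 6/28 differ, p = 0.214, d = 0.252.
taxon2–taxon3: 4/28 differ, p = 0.143, d = 0.158.
The smallest distance is between taxon2 and taxon3.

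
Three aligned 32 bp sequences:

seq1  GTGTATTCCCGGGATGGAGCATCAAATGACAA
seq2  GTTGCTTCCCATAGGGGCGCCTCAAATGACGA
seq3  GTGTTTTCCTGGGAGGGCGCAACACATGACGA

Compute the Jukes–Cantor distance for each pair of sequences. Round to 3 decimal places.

d(seq1,seq2) = 0.460, d(seq1,seq3) = 0.259, d(seq2,seq3) = 0.460

seq1–seq2: 11/32 sites differ → p = 0.34375, d = −0.75 ln(1 − 0.458333) = 0.459828 ≈ 0.460.
seq1–seq3: 7/32 sites differ → p = 0.21875, d = −0.75 ln(1 − 0.291667) = 0.258631 ≈ 0.259.
seq2–seq3: 11/32 sites differ → p = 0.34375, d = −0.75 ln(1 − 0.458333) = 0.459828 ≈ 0.460.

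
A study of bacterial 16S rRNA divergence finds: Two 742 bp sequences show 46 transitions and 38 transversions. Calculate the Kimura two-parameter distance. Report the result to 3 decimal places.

0.123

P = 46/742 ≈ 0.061995 and Q = 38/742 ≈ 0.051213.
Under the Kimura two-parameter model, d = −½ ln(1 − 2P − Q) − ¼ ln(1 − 2Q).
1 − 2P − Q = 0.824797, giving −½ ln(0.824797) = 0.096309.
1 − 2Q = 0.897574, giving −¼ ln(0.897574) = 0.027015.
d = 0.096309 + 0.027015 = 0.123324.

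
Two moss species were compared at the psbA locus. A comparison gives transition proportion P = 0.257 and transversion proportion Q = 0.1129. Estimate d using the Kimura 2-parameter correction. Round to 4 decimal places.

0.5569

Under the Kimura two-parameter model, d = −½ ln(1 − 2P − Q) − ¼ ln(1 − 2Q).
1 − 2P − Q = 0.3731, giving −½ ln(0.3731) = 0.492954.
1 − 2Q = 0.7742, giving −¼ ln(0.7742) = 0.063981.
d = 0.492954 + 0.063981 = 0.556935.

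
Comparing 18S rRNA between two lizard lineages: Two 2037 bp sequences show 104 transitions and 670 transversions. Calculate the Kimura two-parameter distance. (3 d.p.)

P = 104/2037 ≈ 0.051055 and Q = 670/2037 ≈ 0.328915.
Under the Kimura two-parameter model, d = −½ ln(1 − 2P − Q) − ¼ ln(1 − 2Q).
1 − 2P − Q = 0.568975, giving −½ ln(0.568975) = 0.281959.
1 − 2Q = 0.34217, giving −¼ ln(0.34217) = 0.268112.
d = 0.281959 + 0.268112 = 0.550071.

0.550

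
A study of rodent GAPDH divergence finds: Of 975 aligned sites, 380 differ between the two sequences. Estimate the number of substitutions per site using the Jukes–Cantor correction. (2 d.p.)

p = 380/975 ≈ 0.389744.
d = −(3/4) ln(1 − 4p/3) = −0.75 ln(1 − 0.519659) = −0.75 ln(0.480341)
  = −0.75 × (-0.733259) = 0.549944 substitutions/site.

0.55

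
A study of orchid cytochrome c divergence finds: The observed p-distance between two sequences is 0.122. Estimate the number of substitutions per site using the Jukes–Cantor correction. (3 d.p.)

0.133

d = −(3/4) ln(1 − 4p/3) = −0.75 ln(1 − 0.162667) = −0.75 ln(0.837333)
  = −0.75 × (-0.177533) = 0.133150 substitutions/site.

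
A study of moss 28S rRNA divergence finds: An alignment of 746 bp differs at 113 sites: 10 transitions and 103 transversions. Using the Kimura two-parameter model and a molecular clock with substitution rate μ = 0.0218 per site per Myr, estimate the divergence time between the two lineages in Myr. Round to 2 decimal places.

3.92

P = 10/746 ≈ 0.013405 and Q = 103/746 ≈ 0.13807.
Under the Kimura two-parameter model, d = −½ ln(1 − 2P − Q) − ¼ ln(1 − 2Q).
1 − 2P − Q = 0.83512, giving −½ ln(0.83512) = 0.090090.
1 − 2Q = 0.72386, giving −¼ ln(0.72386) = 0.080789.
d = 0.090090 + 0.080789 = 0.170879.
Under a molecular clock d = 2μt, so t = d/(2μ) = 0.170879 / (2 × 0.0218) = 3.92 Myr.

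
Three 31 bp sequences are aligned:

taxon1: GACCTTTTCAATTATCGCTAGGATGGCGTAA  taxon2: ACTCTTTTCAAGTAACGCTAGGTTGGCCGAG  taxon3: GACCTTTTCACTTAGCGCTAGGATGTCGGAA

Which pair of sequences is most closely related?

taxon1–taxon2: 9/31 differ, p = 0.290, d = 0.367.
taxon1–taxon3: 4/31 differ, p = 0.129, d = 0.142.
taxon2–taxon3: 10/31 differ, p = 0.323, d = 0.422.
The smallest distance is between taxon1 and taxon3.

taxon1 and taxon3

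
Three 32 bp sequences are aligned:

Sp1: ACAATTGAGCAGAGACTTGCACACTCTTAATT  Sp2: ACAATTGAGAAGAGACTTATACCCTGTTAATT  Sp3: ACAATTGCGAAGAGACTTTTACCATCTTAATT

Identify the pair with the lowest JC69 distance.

Sp1–Sp2: 5/32 differ, p = 0.156, d = 0.175.
Sp1–Sp3: 6/32 differ, p = 0.188, d = 0.216.
Sp2–Sp3: 4/32 differ, p = 0.125, d = 0.137.
The smallest distance is between Sp2 and Sp3.

Sp2 and Sp3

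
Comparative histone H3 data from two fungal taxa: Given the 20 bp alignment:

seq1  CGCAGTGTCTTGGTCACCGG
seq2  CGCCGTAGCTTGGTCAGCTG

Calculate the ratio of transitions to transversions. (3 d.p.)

0.250

Transitions are A↔G and C↔T; transversions are all other mismatches.
Transitions: 1. Transversions: 4.
R = 1/4 = 0.250.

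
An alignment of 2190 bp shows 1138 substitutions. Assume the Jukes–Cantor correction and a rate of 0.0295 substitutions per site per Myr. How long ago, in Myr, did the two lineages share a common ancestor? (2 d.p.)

15.01

p = 1138/2190 ≈ 0.519635.
d = −(3/4) ln(1 − 4p/3) = −0.75 ln(1 − 0.692847) = −0.75 ln(0.307153)
  = −0.75 × (-1.180409) = 0.885307 substitutions/site.
Under a molecular clock d = 2μt, so t = d/(2μ) = 0.885307 / (2 × 0.0295) = 15.01 Myr.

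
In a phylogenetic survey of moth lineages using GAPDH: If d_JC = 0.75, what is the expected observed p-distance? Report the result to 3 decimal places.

0.474

p = (3/4)(1 − e^(−4d/3)) = 0.75 × (1 − e^(-1)) = 0.75 × (1 − 0.367879) = 0.474091.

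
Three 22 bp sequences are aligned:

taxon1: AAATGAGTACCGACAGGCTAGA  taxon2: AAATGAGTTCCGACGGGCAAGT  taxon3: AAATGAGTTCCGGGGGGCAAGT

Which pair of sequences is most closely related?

taxon2 and taxon3

taxon1–taxon2: 4/22 differ, p = 0.182, d = 0.208.
taxon1–taxon3: 6/22 differ, p = 0.273, d = 0.339.
taxon2–taxon3: 2/22 differ, p = 0.091, d = 0.097.
The smallest distance is between taxon2 and taxon3.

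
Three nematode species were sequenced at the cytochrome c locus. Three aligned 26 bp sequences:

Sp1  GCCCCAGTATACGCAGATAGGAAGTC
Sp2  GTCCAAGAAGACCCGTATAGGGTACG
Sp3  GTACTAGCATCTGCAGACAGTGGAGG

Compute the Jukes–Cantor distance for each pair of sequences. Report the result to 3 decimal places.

Sp1–Sp2: 12/26 sites differ → p ≈ 0.461538, d = −0.75 ln(1 − 0.615384) = 0.716632 ≈ 0.717.
Sp1–Sp3: 13/26 sites differ → p = 0.5, d = −0.75 ln(1 − 0.666667) = 0.823960 ≈ 0.824.
Sp2–Sp3: 13/26 sites differ → p = 0.5, d = −0.75 ln(1 − 0.666667) = 0.823960 ≈ 0.824.

d(Sp1,Sp2) = 0.717, d(Sp1,Sp3) = 0.824, d(Sp2,Sp3) = 0.824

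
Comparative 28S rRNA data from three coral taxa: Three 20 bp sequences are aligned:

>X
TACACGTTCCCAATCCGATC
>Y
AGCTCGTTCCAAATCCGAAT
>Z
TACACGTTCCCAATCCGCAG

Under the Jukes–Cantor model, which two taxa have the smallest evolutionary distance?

X–Y: 6/20 differ, p = 0.300, d = 0.383.
X–Z: 3/20 differ, p = 0.150, d = 0.167.
Y–Z: 6/20 differ, p = 0.300, d = 0.383.
The smallest distance is between X and Z.

X and Z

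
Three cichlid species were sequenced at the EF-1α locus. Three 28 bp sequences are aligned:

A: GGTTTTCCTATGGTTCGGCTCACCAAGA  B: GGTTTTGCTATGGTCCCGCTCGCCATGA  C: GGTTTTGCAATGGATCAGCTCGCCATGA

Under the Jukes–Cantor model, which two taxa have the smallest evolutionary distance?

B and C

A–B: 5/28 differ, p = 0.179, d = 0.204.
A–C: 6/28 differ, p = 0.214, d = 0.252.
B–C: 4/28 differ, p = 0.143, d = 0.158.
The smallest distance is between B and C.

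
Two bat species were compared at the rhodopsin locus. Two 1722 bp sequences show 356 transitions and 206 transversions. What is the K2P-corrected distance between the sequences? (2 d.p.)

P = 356/1722 ≈ 0.206736 and Q = 206/1722 ≈ 0.119628.
Under the Kimura two-parameter model, d = −½ ln(1 − 2P − Q) − ¼ ln(1 − 2Q).
1 − 2P − Q = 0.4669, giving −½ ln(0.4669) = 0.380820.
1 − 2Q = 0.760744, giving −¼ ln(0.760744) = 0.068365.
d = 0.380820 + 0.068365 = 0.449185.

0.45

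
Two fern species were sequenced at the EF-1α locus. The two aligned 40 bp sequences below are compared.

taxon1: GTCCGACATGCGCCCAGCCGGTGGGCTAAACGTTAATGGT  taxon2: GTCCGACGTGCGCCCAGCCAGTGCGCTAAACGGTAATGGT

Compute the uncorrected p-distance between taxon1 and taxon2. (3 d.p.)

The sequences differ at 4 of 40 positions (sites 8, 20, 24, 33).
p = 4/40 = 0.100.

0.100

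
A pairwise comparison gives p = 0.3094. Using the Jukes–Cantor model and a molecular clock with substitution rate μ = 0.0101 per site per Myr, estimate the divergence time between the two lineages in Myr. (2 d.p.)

19.75

d = −(3/4) ln(1 − 4p/3) = −0.75 ln(1 − 0.412533) = −0.75 ln(0.587467)
  = −0.75 × (-0.531935) = 0.398951 substitutions/site.
Under a molecular clock d = 2μt, so t = d/(2μ) = 0.398951 / (2 × 0.0101) = 19.75 Myr.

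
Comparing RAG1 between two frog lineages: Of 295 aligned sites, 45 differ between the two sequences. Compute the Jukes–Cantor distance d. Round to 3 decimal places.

0.171

p = 45/295 ≈ 0.152542.
d = −(3/4) ln(1 − 4p/3) = −0.75 ln(1 − 0.203389) = −0.75 ln(0.796611)
  = −0.75 × (-0.227389) = 0.170542 substitutions/site.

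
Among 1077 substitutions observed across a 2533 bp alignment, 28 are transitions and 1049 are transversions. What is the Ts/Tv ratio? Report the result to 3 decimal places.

0.027

R = 28/1049 = 0.026692… ≈ 0.027 (to 3 d.p.).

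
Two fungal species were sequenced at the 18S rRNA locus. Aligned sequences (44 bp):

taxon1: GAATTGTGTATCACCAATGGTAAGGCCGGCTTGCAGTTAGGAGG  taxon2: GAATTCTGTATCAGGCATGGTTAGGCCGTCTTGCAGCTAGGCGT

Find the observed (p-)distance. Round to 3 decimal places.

0.205

The sequences differ at 9 of 44 positions (sites 6, 14, 15, 16, 22, 29, 37, 42, 44).
p = 9/44 = 0.204545… ≈ 0.205 (to 3 d.p.).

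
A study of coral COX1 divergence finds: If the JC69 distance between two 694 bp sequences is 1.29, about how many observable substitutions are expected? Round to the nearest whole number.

427

Invert JC69: p = (3/4)(1 − e^(−4d/3)) = 0.75 × (1 − e^(-1.72)) = 0.75 × (1 − 0.179066) = 0.615701.
Expected differing sites = pL ≈ 0.615701 × 694 = 427.296494 ≈ 427.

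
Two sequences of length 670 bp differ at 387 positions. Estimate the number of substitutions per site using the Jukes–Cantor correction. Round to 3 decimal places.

1.103

p = 387/670 ≈ 0.577612.
d = −(3/4) ln(1 − 4p/3) = −0.75 ln(1 − 0.770149) = −0.75 ln(0.229851)
  = −0.75 × (-1.470324) = 1.102743 substitutions/site.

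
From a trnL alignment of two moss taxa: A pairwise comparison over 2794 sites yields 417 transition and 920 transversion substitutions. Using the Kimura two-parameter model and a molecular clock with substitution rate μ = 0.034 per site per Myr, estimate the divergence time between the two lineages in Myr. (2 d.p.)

P = 417/2794 ≈ 0.149248 and Q = 920/2794 ≈ 0.329277.
Under the Kimura two-parameter model, d = −½ ln(1 − 2P − Q) − ¼ ln(1 − 2Q).
1 − 2P − Q = 0.372227, giving −½ ln(0.372227) = 0.494126.
1 − 2Q = 0.341446, giving −¼ ln(0.341446) = 0.268641.
d = 0.494126 + 0.268641 = 0.762767.
Under a molecular clock d = 2μt, so t = d/(2μ) = 0.762767 / (2 × 0.034) = 11.22 Myr.

11.22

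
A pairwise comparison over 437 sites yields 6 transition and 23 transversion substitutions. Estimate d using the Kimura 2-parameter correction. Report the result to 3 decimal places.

0.070

P = 6/437 ≈ 0.01373 and Q = 23/437 ≈ 0.052632.
Under the Kimura two-parameter model, d = −½ ln(1 − 2P − Q) − ¼ ln(1 − 2Q).
1 − 2P − Q = 0.919908, giving −½ ln(0.919908) = 0.041741.
1 − 2Q = 0.894736, giving −¼ ln(0.894736) = 0.027807.
d = 0.041741 + 0.027807 = 0.069548.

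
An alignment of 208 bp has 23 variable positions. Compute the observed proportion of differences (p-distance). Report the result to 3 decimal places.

p = 23/208 = 0.110576… ≈ 0.111 (to 3 d.p.).

0.111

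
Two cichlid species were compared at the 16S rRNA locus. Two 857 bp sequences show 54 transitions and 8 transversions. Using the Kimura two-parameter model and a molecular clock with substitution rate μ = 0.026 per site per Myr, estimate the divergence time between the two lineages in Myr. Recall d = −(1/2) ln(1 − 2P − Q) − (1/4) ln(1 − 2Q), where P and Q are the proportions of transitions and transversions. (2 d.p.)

1.49

P = 54/857 ≈ 0.063011 and Q = 8/857 ≈ 0.009335.
Under the Kimura two-parameter model, d = −½ ln(1 − 2P − Q) − ¼ ln(1 − 2Q).
1 − 2P − Q = 0.864643, giving −½ ln(0.864643) = 0.072719.
1 − 2Q = 0.98133, giving −¼ ln(0.98133) = 0.004712.
d = 0.072719 + 0.004712 = 0.077431.
Under a molecular clock d = 2μt, so t = d/(2μ) = 0.077431 / (2 × 0.026) = 1.49 Myr.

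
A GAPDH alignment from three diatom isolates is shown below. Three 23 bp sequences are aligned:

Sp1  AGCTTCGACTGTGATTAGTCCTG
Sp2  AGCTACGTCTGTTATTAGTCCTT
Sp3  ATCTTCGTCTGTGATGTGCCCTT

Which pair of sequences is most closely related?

Sp1–Sp2: 4/23 differ, p = 0.174, d = 0.198.
Sp1–Sp3: 6/23 differ, p = 0.261, d = 0.321.
Sp2–Sp3: 6/23 differ, p = 0.261, d = 0.321.
The smallest distance is between Sp1 and Sp2.

Sp1 and Sp2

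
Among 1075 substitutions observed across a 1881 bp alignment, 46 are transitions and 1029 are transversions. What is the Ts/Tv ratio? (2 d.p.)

R = 46/1029 = 0.044703… ≈ 0.04 (to 2 d.p.).

0.04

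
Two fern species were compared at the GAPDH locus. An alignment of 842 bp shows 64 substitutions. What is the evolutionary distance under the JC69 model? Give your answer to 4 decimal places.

p = 64/842 ≈ 0.07601.
d = −(3/4) ln(1 − 4p/3) = −0.75 ln(1 − 0.101347) = −0.75 ln(0.898653)
  = −0.75 × (-0.106858) = 0.080144 substitutions/site.

0.0801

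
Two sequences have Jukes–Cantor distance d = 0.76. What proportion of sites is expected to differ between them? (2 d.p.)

p = (3/4)(1 − e^(−4d/3)) = 0.75 × (1 − e^(-1.013333)) = 0.75 × (1 − 0.363007) = 0.477745.

0.48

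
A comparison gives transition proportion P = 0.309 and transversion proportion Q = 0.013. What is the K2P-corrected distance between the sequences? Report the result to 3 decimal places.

Under the Kimura two-parameter model, d = −½ ln(1 − 2P − Q) − ¼ ln(1 − 2Q).
1 − 2P − Q = 0.369, giving −½ ln(0.369) = 0.498479.
1 − 2Q = 0.974, giving −¼ ln(0.974) = 0.006586.
d = 0.498479 + 0.006586 = 0.505065.

0.505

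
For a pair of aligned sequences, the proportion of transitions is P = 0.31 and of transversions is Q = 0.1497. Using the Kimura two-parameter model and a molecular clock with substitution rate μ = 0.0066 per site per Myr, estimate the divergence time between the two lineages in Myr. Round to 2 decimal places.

Under the Kimura two-parameter model, d = −½ ln(1 − 2P − Q) − ¼ ln(1 − 2Q).
1 − 2P − Q = 0.2303, giving −½ ln(0.2303) = 0.734186.
1 − 2Q = 0.7006, giving −¼ ln(0.7006) = 0.088955.
d = 0.734186 + 0.088955 = 0.823141.
Under a molecular clock d = 2μt, so t = d/(2μ) = 0.823141 / (2 × 0.0066) = 62.36 Myr.

62.36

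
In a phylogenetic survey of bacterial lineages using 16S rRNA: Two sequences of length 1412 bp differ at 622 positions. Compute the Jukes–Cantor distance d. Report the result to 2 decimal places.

0.66

p = 622/1412 ≈ 0.44051.
d = −(3/4) ln(1 − 4p/3) = −0.75 ln(1 − 0.587347) = −0.75 ln(0.412653)
  = −0.75 × (-0.885148) = 0.663861 substitutions/site.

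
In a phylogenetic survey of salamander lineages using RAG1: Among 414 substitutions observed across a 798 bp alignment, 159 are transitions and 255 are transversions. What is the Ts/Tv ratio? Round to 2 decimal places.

0.62

R = 159/255 = 0.623529… ≈ 0.62 (to 2 d.p.).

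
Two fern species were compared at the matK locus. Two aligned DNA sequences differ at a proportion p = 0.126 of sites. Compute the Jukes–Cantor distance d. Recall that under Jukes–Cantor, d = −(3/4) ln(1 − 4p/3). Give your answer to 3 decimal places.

0.138

d = −(3/4) ln(1 − 4p/3) = −0.75 ln(1 − 0.168) = −0.75 ln(0.832)
  = −0.75 × (-0.183923) = 0.137942 substitutions/site.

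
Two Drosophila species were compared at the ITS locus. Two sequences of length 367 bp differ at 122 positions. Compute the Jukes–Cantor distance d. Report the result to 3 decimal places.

0.439

p = 122/367 ≈ 0.332425.
d = −(3/4) ln(1 − 4p/3) = −0.75 ln(1 − 0.443233) = −0.75 ln(0.556767)
  = −0.75 × (-0.585608) = 0.439206 substitutions/site.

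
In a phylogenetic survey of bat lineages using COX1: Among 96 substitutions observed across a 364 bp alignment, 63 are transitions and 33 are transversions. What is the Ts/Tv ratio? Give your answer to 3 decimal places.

1.909

R = 63/33 = 1.909090… ≈ 1.909 (to 3 d.p.).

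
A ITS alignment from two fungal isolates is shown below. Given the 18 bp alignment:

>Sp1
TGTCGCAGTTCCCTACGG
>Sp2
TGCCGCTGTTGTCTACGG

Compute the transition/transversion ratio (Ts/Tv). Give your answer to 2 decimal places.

1.00

Transitions are A↔G and C↔T; transversions are all other mismatches.
Transitions: 2. Transversions: 2.
R = 2/2 = 1.00.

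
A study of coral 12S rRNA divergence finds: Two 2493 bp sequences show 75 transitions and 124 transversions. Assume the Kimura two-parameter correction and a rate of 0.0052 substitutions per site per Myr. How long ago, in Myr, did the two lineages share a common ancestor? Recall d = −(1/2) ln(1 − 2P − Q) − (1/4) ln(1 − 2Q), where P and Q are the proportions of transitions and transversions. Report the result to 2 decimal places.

8.12

P = 75/2493 ≈ 0.030084 and Q = 124/2493 ≈ 0.049739.
Under the Kimura two-parameter model, d = −½ ln(1 − 2P − Q) − ¼ ln(1 − 2Q).
1 − 2P − Q = 0.890093, giving −½ ln(0.890093) = 0.058215.
1 − 2Q = 0.900522, giving −¼ ln(0.900522) = 0.026195.
d = 0.058215 + 0.026195 = 0.084410.
Under a molecular clock d = 2μt, so t = d/(2μ) = 0.084410 / (2 × 0.0052) = 8.12 Myr.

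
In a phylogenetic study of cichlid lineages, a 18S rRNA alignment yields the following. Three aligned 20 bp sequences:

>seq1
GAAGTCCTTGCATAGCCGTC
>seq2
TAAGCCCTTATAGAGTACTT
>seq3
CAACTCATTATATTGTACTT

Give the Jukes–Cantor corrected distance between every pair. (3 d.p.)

d(seq1,seq2) = 0.687, d(seq1,seq3) = 0.824, d(seq2,seq3) = 0.383

seq1–seq2: 9/20 sites differ → p = 0.45, d = −0.75 ln(1 − 0.6) = 0.687218 ≈ 0.687.
seq1–seq3: 10/20 sites differ → p = 0.5, d = −0.75 ln(1 − 0.666667) = 0.823960 ≈ 0.824.
seq2–seq3: 6/20 sites differ → p = 0.3, d = −0.75 ln(1 − 0.4) = 0.383119 ≈ 0.383.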